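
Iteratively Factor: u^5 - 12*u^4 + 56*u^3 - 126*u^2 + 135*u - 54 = (u - 1)*(u^4 - 11*u^3 + 45*u^2 - 81*u + 54) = (u - 3)*(u - 1)*(u^3 - 8*u^2 + 21*u - 18) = (u - 3)*(u - 2)*(u - 1)*(u^2 - 6*u + 9) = (u - 3)^2*(u - 2)*(u - 1)*(u - 3)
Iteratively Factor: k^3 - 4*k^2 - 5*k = (k)*(k^2 - 4*k - 5) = k*(k - 5)*(k + 1)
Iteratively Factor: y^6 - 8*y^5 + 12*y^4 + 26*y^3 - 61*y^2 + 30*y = (y)*(y^5 - 8*y^4 + 12*y^3 + 26*y^2 - 61*y + 30) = y*(y - 1)*(y^4 - 7*y^3 + 5*y^2 + 31*y - 30) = y*(y - 5)*(y - 1)*(y^3 - 2*y^2 - 5*y + 6) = y*(y - 5)*(y - 1)*(y + 2)*(y^2 - 4*y + 3) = y*(y - 5)*(y - 3)*(y - 1)*(y + 2)*(y - 1)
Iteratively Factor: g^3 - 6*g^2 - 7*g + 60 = (g - 5)*(g^2 - g - 12) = (g - 5)*(g + 3)*(g - 4)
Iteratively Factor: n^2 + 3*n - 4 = (n + 4)*(n - 1)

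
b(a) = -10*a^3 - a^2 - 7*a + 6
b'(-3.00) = -271.00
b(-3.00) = 288.00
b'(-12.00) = -4303.00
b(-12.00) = 17226.00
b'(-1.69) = -89.30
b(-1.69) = 63.24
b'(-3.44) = -355.13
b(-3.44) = 425.32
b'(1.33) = -62.73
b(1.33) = -28.61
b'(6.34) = -1225.55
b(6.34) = -2626.98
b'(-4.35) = -565.98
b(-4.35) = 840.66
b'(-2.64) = -210.81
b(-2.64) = 201.51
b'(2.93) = -270.41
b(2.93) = -274.63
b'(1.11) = -46.18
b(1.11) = -16.68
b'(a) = -30*a^2 - 2*a - 7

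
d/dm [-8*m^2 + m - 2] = 1 - 16*m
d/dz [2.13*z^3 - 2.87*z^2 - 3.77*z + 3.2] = 6.39*z^2 - 5.74*z - 3.77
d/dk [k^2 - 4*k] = 2*k - 4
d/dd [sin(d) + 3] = cos(d)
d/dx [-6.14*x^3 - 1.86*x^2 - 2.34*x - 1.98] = -18.42*x^2 - 3.72*x - 2.34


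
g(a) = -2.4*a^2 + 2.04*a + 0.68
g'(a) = 2.04 - 4.8*a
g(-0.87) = -2.91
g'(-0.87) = 6.22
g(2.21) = -6.53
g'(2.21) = -8.57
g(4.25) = -34.00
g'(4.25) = -18.36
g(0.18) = 0.97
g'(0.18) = 1.18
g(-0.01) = 0.66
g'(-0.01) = 2.09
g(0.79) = 0.79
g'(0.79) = -1.75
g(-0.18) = 0.24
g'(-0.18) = 2.90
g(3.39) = -19.99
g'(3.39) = -14.23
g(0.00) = 0.68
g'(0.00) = 2.04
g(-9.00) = -212.08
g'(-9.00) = 45.24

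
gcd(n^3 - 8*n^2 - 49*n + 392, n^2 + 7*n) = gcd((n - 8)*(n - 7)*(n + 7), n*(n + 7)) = n + 7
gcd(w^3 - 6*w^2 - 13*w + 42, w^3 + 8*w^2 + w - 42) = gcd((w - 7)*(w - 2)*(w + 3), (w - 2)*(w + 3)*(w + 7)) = w^2 + w - 6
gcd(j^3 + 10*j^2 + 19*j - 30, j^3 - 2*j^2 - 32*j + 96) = j + 6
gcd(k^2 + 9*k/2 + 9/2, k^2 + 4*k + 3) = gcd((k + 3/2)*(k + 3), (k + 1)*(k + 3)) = k + 3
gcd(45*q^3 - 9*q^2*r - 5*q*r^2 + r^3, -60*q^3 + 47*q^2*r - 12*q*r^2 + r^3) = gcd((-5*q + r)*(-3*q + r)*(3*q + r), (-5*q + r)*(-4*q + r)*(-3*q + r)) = 15*q^2 - 8*q*r + r^2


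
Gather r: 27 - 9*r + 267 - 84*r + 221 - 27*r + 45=560 - 120*r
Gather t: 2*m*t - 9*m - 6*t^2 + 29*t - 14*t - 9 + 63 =-9*m - 6*t^2 + t*(2*m + 15) + 54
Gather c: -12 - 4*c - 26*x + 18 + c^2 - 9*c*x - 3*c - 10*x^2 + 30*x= c^2 + c*(-9*x - 7) - 10*x^2 + 4*x + 6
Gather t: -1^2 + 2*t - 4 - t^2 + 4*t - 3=-t^2 + 6*t - 8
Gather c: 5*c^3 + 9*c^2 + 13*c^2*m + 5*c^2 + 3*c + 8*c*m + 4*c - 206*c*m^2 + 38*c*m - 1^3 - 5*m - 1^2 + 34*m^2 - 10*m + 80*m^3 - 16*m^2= 5*c^3 + c^2*(13*m + 14) + c*(-206*m^2 + 46*m + 7) + 80*m^3 + 18*m^2 - 15*m - 2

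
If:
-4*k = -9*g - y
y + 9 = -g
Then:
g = -y - 9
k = -2*y - 81/4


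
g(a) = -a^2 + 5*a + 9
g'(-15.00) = 35.00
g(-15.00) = -291.00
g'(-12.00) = 29.00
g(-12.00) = -195.00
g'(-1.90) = 8.80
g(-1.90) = -4.11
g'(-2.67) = 10.34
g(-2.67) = -11.48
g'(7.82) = -10.64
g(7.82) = -13.05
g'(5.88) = -6.76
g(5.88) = 3.83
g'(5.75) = -6.50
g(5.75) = 4.69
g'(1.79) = 1.42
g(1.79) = 14.75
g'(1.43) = 2.14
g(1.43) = 14.11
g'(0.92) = 3.16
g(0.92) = 12.75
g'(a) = 5 - 2*a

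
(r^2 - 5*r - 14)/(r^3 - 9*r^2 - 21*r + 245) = (r + 2)/(r^2 - 2*r - 35)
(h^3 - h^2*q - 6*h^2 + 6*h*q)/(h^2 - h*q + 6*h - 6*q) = h*(h - 6)/(h + 6)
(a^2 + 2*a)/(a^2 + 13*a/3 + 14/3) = 3*a/(3*a + 7)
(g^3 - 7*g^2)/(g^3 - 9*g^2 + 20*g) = g*(g - 7)/(g^2 - 9*g + 20)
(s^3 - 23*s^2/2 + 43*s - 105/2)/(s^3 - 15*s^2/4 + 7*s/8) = 4*(s^2 - 8*s + 15)/(s*(4*s - 1))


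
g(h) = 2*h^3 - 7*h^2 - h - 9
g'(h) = 6*h^2 - 14*h - 1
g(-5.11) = -453.54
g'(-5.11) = 227.21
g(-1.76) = -39.83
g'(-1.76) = 42.23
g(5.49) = 105.47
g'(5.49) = 102.98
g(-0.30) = -9.38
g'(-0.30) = 3.74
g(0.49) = -10.94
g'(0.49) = -6.42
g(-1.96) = -48.99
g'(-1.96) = 49.49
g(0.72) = -12.60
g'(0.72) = -7.97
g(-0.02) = -8.98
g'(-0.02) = -0.72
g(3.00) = -21.00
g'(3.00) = 11.00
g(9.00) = 873.00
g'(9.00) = 359.00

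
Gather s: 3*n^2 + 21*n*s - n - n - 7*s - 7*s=3*n^2 - 2*n + s*(21*n - 14)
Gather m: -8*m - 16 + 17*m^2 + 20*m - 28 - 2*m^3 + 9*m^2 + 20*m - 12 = -2*m^3 + 26*m^2 + 32*m - 56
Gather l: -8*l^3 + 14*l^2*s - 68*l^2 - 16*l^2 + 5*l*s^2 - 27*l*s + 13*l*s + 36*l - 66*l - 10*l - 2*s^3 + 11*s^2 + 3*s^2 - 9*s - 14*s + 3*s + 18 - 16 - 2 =-8*l^3 + l^2*(14*s - 84) + l*(5*s^2 - 14*s - 40) - 2*s^3 + 14*s^2 - 20*s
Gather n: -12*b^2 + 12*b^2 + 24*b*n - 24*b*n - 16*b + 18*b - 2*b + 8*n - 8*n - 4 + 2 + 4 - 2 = 0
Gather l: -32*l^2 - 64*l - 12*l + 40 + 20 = -32*l^2 - 76*l + 60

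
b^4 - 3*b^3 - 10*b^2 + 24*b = b*(b - 4)*(b - 2)*(b + 3)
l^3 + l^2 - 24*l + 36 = (l - 3)*(l - 2)*(l + 6)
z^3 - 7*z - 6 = (z - 3)*(z + 1)*(z + 2)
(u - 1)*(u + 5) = u^2 + 4*u - 5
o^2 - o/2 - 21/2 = (o - 7/2)*(o + 3)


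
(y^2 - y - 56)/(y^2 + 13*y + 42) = (y - 8)/(y + 6)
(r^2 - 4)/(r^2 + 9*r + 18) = (r^2 - 4)/(r^2 + 9*r + 18)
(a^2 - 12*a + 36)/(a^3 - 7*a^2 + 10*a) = (a^2 - 12*a + 36)/(a*(a^2 - 7*a + 10))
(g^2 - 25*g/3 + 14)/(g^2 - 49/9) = 3*(g - 6)/(3*g + 7)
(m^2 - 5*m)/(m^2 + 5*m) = (m - 5)/(m + 5)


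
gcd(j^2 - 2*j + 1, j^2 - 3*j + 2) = j - 1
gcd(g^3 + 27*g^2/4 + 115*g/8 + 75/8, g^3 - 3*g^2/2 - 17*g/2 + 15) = g + 3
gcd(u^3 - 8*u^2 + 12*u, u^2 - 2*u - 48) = 1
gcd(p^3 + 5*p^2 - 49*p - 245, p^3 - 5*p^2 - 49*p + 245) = p^2 - 49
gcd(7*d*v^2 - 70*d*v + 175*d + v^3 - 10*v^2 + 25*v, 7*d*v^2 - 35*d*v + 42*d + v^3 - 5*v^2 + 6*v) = 7*d + v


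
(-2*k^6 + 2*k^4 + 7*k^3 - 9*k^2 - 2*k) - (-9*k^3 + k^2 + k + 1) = -2*k^6 + 2*k^4 + 16*k^3 - 10*k^2 - 3*k - 1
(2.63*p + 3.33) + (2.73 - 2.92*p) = 6.06 - 0.29*p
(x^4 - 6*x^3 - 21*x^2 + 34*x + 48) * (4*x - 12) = 4*x^5 - 36*x^4 - 12*x^3 + 388*x^2 - 216*x - 576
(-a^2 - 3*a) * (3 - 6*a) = 6*a^3 + 15*a^2 - 9*a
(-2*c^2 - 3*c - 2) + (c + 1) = -2*c^2 - 2*c - 1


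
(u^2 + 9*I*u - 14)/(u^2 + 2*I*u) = (u + 7*I)/u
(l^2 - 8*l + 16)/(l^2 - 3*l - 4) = (l - 4)/(l + 1)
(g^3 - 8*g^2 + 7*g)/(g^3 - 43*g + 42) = g*(g - 7)/(g^2 + g - 42)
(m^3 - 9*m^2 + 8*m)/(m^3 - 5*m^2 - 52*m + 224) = m*(m - 1)/(m^2 + 3*m - 28)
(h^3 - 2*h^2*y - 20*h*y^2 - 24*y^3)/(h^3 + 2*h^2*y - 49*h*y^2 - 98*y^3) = (-h^2 + 4*h*y + 12*y^2)/(-h^2 + 49*y^2)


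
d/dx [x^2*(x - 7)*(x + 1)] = 2*x*(2*x^2 - 9*x - 7)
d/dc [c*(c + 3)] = 2*c + 3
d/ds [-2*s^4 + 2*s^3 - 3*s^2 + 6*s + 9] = -8*s^3 + 6*s^2 - 6*s + 6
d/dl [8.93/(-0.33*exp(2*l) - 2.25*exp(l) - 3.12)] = (5.8938*exp(l) + 20.0925)*exp(l)/(0.33*exp(2*l) + 2.25*exp(l) + 3.12)^2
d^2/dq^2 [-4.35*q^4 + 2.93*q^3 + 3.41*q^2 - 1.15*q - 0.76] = -52.2*q^2 + 17.58*q + 6.82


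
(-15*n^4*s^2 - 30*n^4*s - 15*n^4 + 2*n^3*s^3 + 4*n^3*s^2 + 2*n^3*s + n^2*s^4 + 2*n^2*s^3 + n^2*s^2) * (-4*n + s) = 60*n^5*s^2 + 120*n^5*s + 60*n^5 - 23*n^4*s^3 - 46*n^4*s^2 - 23*n^4*s - 2*n^3*s^4 - 4*n^3*s^3 - 2*n^3*s^2 + n^2*s^5 + 2*n^2*s^4 + n^2*s^3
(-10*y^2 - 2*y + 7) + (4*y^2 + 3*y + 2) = -6*y^2 + y + 9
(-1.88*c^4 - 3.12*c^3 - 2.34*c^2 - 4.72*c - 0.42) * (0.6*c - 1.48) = -1.128*c^5 + 0.9104*c^4 + 3.2136*c^3 + 0.6312*c^2 + 6.7336*c + 0.6216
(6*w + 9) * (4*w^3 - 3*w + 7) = 24*w^4 + 36*w^3 - 18*w^2 + 15*w + 63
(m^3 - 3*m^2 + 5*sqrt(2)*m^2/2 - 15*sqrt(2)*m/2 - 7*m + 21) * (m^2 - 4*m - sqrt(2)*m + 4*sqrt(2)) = m^5 - 7*m^4 + 3*sqrt(2)*m^4/2 - 21*sqrt(2)*m^3/2 + 25*sqrt(2)*m^2 + 84*m^2 - 144*m - 49*sqrt(2)*m + 84*sqrt(2)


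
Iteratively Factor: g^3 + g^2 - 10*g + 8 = (g - 2)*(g^2 + 3*g - 4) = (g - 2)*(g - 1)*(g + 4)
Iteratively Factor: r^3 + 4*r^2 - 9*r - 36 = (r + 4)*(r^2 - 9) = (r + 3)*(r + 4)*(r - 3)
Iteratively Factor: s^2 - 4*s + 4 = (s - 2)*(s - 2)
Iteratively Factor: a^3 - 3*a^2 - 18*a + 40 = (a + 4)*(a^2 - 7*a + 10) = (a - 2)*(a + 4)*(a - 5)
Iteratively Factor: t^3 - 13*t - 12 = (t + 3)*(t^2 - 3*t - 4) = (t - 4)*(t + 3)*(t + 1)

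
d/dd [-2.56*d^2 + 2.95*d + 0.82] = 2.95 - 5.12*d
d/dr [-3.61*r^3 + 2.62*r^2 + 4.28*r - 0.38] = -10.83*r^2 + 5.24*r + 4.28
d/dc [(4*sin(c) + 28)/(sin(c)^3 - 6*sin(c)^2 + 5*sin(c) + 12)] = 4*(-2*sin(c)^3 - 15*sin(c)^2 + 84*sin(c) - 23)*cos(c)/(sin(c)^3 - 6*sin(c)^2 + 5*sin(c) + 12)^2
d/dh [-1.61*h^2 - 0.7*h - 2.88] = -3.22*h - 0.7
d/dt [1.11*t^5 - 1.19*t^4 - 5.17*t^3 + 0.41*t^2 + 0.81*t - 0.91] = 5.55*t^4 - 4.76*t^3 - 15.51*t^2 + 0.82*t + 0.81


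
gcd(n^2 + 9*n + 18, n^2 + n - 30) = n + 6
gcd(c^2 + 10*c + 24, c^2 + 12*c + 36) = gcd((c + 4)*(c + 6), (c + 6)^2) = c + 6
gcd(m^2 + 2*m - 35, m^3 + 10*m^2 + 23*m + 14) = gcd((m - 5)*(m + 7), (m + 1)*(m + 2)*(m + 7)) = m + 7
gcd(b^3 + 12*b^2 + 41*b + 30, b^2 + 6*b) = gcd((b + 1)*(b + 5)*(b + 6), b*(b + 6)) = b + 6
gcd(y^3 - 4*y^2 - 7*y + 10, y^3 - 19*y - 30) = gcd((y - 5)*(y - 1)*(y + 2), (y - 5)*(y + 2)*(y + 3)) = y^2 - 3*y - 10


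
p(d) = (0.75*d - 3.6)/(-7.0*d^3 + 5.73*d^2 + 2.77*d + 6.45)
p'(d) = (0.75*d - 3.6)*(21.0*d^2 - 11.46*d - 2.77)/(-7.0*d^3 + 5.73*d^2 + 2.77*d + 6.45)^2 + 0.75/(-7.0*d^3 + 5.73*d^2 + 2.77*d + 6.45)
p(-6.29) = -0.00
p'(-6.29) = -0.00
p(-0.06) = -0.58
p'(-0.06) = 0.30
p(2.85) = 0.01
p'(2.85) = -0.03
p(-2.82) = -0.03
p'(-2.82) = -0.02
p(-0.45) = -0.56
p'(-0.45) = -0.43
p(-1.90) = -0.07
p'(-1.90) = -0.09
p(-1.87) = -0.07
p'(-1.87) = -0.09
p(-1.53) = -0.12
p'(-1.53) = -0.16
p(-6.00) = -0.00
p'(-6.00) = -0.00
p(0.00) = -0.56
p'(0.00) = 0.36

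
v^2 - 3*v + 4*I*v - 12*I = (v - 3)*(v + 4*I)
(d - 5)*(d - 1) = d^2 - 6*d + 5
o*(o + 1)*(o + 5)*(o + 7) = o^4 + 13*o^3 + 47*o^2 + 35*o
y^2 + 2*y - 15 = (y - 3)*(y + 5)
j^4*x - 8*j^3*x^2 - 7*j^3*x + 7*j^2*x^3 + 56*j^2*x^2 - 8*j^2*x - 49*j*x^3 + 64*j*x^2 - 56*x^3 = (j - 8)*(j - 7*x)*(j - x)*(j*x + x)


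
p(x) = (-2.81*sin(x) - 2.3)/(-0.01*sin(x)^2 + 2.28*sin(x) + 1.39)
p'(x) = (0.02*sin(x)*cos(x) - 2.28*cos(x))*(-2.81*sin(x) - 2.3)/(-0.01*sin(x)^2 + 2.28*sin(x) + 1.39)^2 - 2.81*cos(x)/(-0.01*sin(x)^2 + 2.28*sin(x) + 1.39) = (-0.0281*sin(x)^2 - 0.0460000000000003*sin(x) + 1.3381)*cos(x)/(0.0001*sin(x)^4 - 0.0456*sin(x)^3 + 5.1706*sin(x)^2 + 6.3384*sin(x) + 1.9321)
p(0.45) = -1.48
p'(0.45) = 0.21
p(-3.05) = -1.73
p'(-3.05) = -0.96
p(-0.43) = -2.58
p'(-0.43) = 6.41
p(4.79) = -0.56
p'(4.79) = 0.13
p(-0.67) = 18.69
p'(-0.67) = 1204.44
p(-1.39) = -0.54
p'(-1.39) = 0.33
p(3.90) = 2.01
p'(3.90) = -29.46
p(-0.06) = -1.70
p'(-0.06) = 0.85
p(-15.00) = 4.88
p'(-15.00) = -109.75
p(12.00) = -4.84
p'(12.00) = 42.64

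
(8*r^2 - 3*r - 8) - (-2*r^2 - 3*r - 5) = 10*r^2 - 3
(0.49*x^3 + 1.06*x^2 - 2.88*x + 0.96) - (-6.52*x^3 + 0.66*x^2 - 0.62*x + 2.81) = 7.01*x^3 + 0.4*x^2 - 2.26*x - 1.85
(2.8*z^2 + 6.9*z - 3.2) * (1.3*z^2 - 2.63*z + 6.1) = 3.64*z^4 + 1.606*z^3 - 5.227*z^2 + 50.506*z - 19.52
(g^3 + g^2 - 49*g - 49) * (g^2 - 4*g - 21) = g^5 - 3*g^4 - 74*g^3 + 126*g^2 + 1225*g + 1029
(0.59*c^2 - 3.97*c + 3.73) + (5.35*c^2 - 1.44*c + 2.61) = 5.94*c^2 - 5.41*c + 6.34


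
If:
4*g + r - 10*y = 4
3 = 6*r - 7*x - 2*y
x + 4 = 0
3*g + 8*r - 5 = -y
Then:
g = 2403/262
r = -417/131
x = -4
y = 773/262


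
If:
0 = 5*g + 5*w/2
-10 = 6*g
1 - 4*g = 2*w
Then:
No Solution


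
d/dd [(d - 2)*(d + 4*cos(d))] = d + (2 - d)*(4*sin(d) - 1) + 4*cos(d)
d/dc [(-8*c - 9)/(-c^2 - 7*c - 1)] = (8*c^2 + 56*c - (2*c + 7)*(8*c + 9) + 8)/(c^2 + 7*c + 1)^2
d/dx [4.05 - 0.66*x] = -0.660000000000000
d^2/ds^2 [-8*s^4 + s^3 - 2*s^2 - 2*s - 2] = -96*s^2 + 6*s - 4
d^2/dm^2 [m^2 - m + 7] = 2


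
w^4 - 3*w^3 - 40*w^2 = w^2*(w - 8)*(w + 5)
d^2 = d^2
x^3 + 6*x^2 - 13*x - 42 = (x - 3)*(x + 2)*(x + 7)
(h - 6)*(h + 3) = h^2 - 3*h - 18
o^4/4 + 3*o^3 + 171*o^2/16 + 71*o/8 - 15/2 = (o/4 + 1)*(o - 1/2)*(o + 5/2)*(o + 6)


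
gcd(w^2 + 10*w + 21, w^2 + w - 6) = w + 3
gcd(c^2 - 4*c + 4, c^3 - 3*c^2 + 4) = c^2 - 4*c + 4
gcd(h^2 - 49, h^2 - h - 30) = 1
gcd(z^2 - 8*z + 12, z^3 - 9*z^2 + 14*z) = z - 2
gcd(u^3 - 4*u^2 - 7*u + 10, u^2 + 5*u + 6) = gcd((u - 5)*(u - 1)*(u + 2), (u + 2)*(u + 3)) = u + 2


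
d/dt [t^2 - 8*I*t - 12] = 2*t - 8*I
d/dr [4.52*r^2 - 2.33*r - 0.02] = 9.04*r - 2.33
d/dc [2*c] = 2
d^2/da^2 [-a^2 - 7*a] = -2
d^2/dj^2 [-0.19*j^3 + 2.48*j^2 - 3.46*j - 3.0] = 4.96 - 1.14*j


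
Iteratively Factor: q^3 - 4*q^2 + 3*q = (q - 3)*(q^2 - q) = (q - 3)*(q - 1)*(q)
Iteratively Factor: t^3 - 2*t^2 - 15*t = (t)*(t^2 - 2*t - 15) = t*(t - 5)*(t + 3)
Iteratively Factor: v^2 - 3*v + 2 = (v - 1)*(v - 2)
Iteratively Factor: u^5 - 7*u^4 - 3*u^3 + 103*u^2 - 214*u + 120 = (u - 5)*(u^4 - 2*u^3 - 13*u^2 + 38*u - 24) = (u - 5)*(u + 4)*(u^3 - 6*u^2 + 11*u - 6) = (u - 5)*(u - 3)*(u + 4)*(u^2 - 3*u + 2) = (u - 5)*(u - 3)*(u - 1)*(u + 4)*(u - 2)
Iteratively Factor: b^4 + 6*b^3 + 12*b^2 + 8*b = (b)*(b^3 + 6*b^2 + 12*b + 8) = b*(b + 2)*(b^2 + 4*b + 4) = b*(b + 2)^2*(b + 2)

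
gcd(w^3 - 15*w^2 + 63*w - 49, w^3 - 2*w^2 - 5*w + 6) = w - 1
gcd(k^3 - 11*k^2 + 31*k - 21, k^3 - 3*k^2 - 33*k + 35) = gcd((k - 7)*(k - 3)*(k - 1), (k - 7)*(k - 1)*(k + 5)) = k^2 - 8*k + 7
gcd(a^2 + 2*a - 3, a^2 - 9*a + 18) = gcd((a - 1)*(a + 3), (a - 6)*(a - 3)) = 1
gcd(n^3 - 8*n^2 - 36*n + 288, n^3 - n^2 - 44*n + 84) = n - 6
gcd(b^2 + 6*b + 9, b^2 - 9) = b + 3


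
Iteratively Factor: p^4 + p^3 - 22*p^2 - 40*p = (p)*(p^3 + p^2 - 22*p - 40) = p*(p + 2)*(p^2 - p - 20) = p*(p - 5)*(p + 2)*(p + 4)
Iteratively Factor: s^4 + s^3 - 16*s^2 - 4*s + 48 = (s - 3)*(s^3 + 4*s^2 - 4*s - 16) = (s - 3)*(s + 4)*(s^2 - 4) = (s - 3)*(s - 2)*(s + 4)*(s + 2)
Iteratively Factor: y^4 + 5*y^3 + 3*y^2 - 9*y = (y + 3)*(y^3 + 2*y^2 - 3*y) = y*(y + 3)*(y^2 + 2*y - 3) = y*(y - 1)*(y + 3)*(y + 3)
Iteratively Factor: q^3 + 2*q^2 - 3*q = (q)*(q^2 + 2*q - 3) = q*(q - 1)*(q + 3)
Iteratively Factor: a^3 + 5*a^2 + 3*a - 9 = (a - 1)*(a^2 + 6*a + 9) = (a - 1)*(a + 3)*(a + 3)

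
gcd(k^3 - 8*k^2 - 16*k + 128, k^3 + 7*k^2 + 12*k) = k + 4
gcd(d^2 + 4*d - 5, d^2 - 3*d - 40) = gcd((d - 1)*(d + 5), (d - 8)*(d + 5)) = d + 5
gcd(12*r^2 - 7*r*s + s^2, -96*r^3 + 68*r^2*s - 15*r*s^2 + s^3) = 12*r^2 - 7*r*s + s^2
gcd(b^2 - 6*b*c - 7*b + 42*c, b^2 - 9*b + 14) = b - 7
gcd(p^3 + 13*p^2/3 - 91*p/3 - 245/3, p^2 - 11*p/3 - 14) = p + 7/3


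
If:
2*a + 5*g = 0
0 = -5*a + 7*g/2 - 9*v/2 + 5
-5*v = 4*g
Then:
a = 125/196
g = -25/98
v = 10/49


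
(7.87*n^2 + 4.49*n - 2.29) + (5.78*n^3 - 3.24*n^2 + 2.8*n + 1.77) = 5.78*n^3 + 4.63*n^2 + 7.29*n - 0.52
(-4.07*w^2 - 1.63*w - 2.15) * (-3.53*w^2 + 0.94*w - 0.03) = 14.3671*w^4 + 1.9281*w^3 + 6.1794*w^2 - 1.9721*w + 0.0645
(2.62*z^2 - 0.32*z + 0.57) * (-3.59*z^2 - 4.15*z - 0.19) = -9.4058*z^4 - 9.7242*z^3 - 1.2161*z^2 - 2.3047*z - 0.1083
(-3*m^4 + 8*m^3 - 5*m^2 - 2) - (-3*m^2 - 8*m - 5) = -3*m^4 + 8*m^3 - 2*m^2 + 8*m + 3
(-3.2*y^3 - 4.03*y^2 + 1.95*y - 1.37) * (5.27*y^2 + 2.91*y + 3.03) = -16.864*y^5 - 30.5501*y^4 - 11.1468*y^3 - 13.7563*y^2 + 1.9218*y - 4.1511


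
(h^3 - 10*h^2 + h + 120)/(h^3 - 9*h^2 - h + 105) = (h - 8)/(h - 7)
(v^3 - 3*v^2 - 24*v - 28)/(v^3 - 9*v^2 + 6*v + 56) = (v + 2)/(v - 4)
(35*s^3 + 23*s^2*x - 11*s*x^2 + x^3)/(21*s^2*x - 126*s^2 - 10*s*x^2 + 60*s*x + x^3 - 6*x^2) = (-5*s^2 - 4*s*x + x^2)/(-3*s*x + 18*s + x^2 - 6*x)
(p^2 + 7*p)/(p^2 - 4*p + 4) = p*(p + 7)/(p^2 - 4*p + 4)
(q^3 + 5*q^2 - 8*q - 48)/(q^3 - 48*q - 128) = (q - 3)/(q - 8)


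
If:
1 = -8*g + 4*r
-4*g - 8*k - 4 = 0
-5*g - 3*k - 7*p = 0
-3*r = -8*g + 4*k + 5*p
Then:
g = -5/182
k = -177/364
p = 83/364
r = 71/364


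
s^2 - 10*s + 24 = (s - 6)*(s - 4)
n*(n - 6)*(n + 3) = n^3 - 3*n^2 - 18*n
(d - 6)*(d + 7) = d^2 + d - 42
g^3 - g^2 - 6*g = g*(g - 3)*(g + 2)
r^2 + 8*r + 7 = (r + 1)*(r + 7)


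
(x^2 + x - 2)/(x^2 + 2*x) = (x - 1)/x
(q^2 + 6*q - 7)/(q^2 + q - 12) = (q^2 + 6*q - 7)/(q^2 + q - 12)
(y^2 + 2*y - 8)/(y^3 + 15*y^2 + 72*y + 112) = (y - 2)/(y^2 + 11*y + 28)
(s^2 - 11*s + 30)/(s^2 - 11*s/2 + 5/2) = 2*(s - 6)/(2*s - 1)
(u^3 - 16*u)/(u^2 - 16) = u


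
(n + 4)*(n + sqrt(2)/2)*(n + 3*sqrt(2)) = n^3 + 4*n^2 + 7*sqrt(2)*n^2/2 + 3*n + 14*sqrt(2)*n + 12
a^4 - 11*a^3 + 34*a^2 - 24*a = a*(a - 6)*(a - 4)*(a - 1)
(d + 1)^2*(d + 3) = d^3 + 5*d^2 + 7*d + 3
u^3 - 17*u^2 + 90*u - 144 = (u - 8)*(u - 6)*(u - 3)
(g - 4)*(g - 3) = g^2 - 7*g + 12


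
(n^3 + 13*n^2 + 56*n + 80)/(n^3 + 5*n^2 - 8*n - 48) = (n + 5)/(n - 3)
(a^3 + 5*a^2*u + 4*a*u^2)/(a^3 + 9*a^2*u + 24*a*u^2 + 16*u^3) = a/(a + 4*u)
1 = 1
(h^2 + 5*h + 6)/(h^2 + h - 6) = (h + 2)/(h - 2)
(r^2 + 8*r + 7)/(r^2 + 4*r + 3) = (r + 7)/(r + 3)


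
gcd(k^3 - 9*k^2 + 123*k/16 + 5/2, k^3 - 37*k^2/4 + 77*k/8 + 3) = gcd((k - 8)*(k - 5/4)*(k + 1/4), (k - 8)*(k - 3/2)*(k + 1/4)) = k^2 - 31*k/4 - 2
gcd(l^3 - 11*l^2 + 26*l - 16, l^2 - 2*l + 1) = l - 1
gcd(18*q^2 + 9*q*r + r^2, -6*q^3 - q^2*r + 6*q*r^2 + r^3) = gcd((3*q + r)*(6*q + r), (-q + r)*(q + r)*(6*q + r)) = 6*q + r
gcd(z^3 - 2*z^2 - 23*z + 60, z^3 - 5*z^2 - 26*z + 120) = z^2 + z - 20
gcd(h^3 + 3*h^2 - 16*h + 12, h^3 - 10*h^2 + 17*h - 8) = h - 1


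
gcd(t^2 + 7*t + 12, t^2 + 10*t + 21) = t + 3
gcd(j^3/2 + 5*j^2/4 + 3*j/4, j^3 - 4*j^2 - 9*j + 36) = 1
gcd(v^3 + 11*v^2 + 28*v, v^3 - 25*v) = v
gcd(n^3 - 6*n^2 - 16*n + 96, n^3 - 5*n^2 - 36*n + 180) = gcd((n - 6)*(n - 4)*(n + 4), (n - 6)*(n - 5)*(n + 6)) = n - 6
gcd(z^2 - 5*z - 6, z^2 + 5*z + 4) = z + 1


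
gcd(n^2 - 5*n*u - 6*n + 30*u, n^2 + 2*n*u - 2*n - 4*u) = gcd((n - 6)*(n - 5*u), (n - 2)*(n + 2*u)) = 1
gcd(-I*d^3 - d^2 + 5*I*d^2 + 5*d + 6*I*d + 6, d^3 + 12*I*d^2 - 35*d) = 1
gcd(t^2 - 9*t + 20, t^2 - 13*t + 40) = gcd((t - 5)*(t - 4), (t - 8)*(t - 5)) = t - 5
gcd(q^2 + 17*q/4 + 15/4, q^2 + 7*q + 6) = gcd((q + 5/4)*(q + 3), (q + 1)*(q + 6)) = 1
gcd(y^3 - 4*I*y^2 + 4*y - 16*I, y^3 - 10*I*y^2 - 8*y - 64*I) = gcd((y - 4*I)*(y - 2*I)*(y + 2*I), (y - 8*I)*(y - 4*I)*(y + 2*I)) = y^2 - 2*I*y + 8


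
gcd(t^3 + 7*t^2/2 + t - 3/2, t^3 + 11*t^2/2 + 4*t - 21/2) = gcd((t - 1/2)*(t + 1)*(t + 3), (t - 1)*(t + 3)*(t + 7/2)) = t + 3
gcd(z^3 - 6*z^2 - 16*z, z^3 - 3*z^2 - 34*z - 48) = z^2 - 6*z - 16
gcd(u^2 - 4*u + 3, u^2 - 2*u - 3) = u - 3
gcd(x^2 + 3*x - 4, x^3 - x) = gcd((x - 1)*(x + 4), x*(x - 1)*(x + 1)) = x - 1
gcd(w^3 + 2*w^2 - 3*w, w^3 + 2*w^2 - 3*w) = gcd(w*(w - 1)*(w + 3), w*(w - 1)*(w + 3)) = w^3 + 2*w^2 - 3*w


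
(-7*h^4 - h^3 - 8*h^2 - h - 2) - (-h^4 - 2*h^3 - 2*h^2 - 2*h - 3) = -6*h^4 + h^3 - 6*h^2 + h + 1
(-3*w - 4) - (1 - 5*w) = 2*w - 5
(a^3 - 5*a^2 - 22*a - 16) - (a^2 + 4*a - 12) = a^3 - 6*a^2 - 26*a - 4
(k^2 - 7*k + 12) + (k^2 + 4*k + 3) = 2*k^2 - 3*k + 15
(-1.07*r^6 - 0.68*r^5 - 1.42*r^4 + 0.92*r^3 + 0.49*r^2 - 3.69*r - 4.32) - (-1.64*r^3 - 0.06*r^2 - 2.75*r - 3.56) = -1.07*r^6 - 0.68*r^5 - 1.42*r^4 + 2.56*r^3 + 0.55*r^2 - 0.94*r - 0.76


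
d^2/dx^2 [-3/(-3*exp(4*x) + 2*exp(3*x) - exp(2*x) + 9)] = 6*((-24*exp(2*x) + 9*exp(x) - 2)*(3*exp(4*x) - 2*exp(3*x) + exp(2*x) - 9) + 4*(6*exp(2*x) - 3*exp(x) + 1)^2*exp(2*x))*exp(2*x)/(3*exp(4*x) - 2*exp(3*x) + exp(2*x) - 9)^3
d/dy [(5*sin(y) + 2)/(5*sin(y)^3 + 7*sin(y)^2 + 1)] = (-50*sin(y)^3 - 65*sin(y)^2 - 28*sin(y) + 5)*cos(y)/(5*sin(y)^3 + 7*sin(y)^2 + 1)^2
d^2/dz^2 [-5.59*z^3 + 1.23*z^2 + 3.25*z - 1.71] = 2.46 - 33.54*z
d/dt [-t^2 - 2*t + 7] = -2*t - 2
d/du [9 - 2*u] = -2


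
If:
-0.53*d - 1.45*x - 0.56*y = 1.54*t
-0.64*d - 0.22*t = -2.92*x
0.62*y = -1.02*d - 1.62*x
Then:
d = -0.440863583831126*y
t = -0.112919579689286*y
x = -0.105135274377933*y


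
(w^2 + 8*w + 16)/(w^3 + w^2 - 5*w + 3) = (w^2 + 8*w + 16)/(w^3 + w^2 - 5*w + 3)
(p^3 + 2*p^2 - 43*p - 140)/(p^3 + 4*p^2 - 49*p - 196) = (p + 5)/(p + 7)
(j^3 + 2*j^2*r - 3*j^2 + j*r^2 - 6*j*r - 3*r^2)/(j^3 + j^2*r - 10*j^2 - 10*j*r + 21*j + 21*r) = (j + r)/(j - 7)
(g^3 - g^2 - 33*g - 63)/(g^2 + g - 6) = (g^2 - 4*g - 21)/(g - 2)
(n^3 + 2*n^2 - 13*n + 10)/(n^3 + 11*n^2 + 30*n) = (n^2 - 3*n + 2)/(n*(n + 6))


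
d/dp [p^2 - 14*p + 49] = 2*p - 14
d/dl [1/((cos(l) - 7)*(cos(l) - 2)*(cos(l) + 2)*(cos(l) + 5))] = (-75*cos(l) - 3*cos(2*l) + cos(3*l) + 5)*sin(l)/((cos(l) - 7)^2*(cos(l) - 2)^2*(cos(l) + 2)^2*(cos(l) + 5)^2)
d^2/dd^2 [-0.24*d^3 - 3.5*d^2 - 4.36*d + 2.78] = -1.44*d - 7.0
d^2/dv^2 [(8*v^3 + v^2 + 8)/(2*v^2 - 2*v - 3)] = 2*(84*v^3 + 258*v^2 + 120*v + 89)/(8*v^6 - 24*v^5 - 12*v^4 + 64*v^3 + 18*v^2 - 54*v - 27)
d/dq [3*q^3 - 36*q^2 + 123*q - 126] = 9*q^2 - 72*q + 123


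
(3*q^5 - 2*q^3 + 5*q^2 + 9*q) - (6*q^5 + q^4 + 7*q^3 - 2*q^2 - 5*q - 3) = -3*q^5 - q^4 - 9*q^3 + 7*q^2 + 14*q + 3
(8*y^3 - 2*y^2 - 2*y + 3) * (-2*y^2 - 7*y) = -16*y^5 - 52*y^4 + 18*y^3 + 8*y^2 - 21*y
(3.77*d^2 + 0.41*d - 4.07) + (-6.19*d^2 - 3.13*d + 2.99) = -2.42*d^2 - 2.72*d - 1.08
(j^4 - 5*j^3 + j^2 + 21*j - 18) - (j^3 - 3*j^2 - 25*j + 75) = j^4 - 6*j^3 + 4*j^2 + 46*j - 93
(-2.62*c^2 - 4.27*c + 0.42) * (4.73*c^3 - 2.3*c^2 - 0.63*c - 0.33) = -12.3926*c^5 - 14.1711*c^4 + 13.4582*c^3 + 2.5887*c^2 + 1.1445*c - 0.1386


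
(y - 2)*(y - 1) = y^2 - 3*y + 2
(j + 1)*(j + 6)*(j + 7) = j^3 + 14*j^2 + 55*j + 42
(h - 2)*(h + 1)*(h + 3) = h^3 + 2*h^2 - 5*h - 6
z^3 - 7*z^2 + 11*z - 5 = (z - 5)*(z - 1)^2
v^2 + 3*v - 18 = (v - 3)*(v + 6)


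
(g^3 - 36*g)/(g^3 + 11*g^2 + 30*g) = (g - 6)/(g + 5)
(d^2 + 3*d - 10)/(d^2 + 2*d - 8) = (d + 5)/(d + 4)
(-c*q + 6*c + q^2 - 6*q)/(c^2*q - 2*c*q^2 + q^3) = (q - 6)/(q*(-c + q))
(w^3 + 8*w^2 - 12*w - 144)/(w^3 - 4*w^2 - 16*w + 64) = (w^2 + 12*w + 36)/(w^2 - 16)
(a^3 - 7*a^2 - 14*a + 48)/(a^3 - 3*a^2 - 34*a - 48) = (a - 2)/(a + 2)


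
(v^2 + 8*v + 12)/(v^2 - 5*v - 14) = (v + 6)/(v - 7)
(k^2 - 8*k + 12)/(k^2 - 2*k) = (k - 6)/k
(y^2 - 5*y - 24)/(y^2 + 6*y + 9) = (y - 8)/(y + 3)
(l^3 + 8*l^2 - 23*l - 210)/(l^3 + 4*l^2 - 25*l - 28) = (l^2 + l - 30)/(l^2 - 3*l - 4)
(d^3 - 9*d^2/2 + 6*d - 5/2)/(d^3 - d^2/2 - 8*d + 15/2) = (d - 1)/(d + 3)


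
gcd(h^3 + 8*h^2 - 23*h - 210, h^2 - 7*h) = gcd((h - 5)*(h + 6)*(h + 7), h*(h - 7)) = 1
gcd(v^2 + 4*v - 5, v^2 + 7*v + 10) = v + 5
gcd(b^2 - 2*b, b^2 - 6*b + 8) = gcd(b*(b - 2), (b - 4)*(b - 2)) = b - 2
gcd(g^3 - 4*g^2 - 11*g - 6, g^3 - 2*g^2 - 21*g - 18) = g^2 - 5*g - 6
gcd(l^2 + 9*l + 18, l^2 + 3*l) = l + 3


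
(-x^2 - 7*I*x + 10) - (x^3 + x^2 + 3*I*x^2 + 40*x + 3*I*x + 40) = -x^3 - 2*x^2 - 3*I*x^2 - 40*x - 10*I*x - 30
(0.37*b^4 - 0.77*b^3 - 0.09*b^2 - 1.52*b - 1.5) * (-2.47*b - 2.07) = -0.9139*b^5 + 1.136*b^4 + 1.8162*b^3 + 3.9407*b^2 + 6.8514*b + 3.105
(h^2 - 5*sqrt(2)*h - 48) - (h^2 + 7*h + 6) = -5*sqrt(2)*h - 7*h - 54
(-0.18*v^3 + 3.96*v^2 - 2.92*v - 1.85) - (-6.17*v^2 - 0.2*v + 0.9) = -0.18*v^3 + 10.13*v^2 - 2.72*v - 2.75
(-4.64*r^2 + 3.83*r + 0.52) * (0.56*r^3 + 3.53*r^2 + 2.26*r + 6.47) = -2.5984*r^5 - 14.2344*r^4 + 3.3247*r^3 - 19.5294*r^2 + 25.9553*r + 3.3644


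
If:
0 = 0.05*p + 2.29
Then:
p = -45.80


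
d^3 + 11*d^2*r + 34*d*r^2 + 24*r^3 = (d + r)*(d + 4*r)*(d + 6*r)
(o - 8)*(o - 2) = o^2 - 10*o + 16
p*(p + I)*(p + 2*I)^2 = p^4 + 5*I*p^3 - 8*p^2 - 4*I*p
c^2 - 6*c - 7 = (c - 7)*(c + 1)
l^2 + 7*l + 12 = (l + 3)*(l + 4)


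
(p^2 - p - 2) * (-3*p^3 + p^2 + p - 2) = -3*p^5 + 4*p^4 + 6*p^3 - 5*p^2 + 4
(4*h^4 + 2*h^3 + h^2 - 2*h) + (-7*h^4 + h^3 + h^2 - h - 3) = -3*h^4 + 3*h^3 + 2*h^2 - 3*h - 3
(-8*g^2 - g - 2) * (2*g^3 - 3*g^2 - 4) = -16*g^5 + 22*g^4 - g^3 + 38*g^2 + 4*g + 8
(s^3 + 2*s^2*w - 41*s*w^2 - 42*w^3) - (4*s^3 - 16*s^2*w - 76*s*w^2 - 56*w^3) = -3*s^3 + 18*s^2*w + 35*s*w^2 + 14*w^3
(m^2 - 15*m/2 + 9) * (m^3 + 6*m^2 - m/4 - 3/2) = m^5 - 3*m^4/2 - 145*m^3/4 + 435*m^2/8 + 9*m - 27/2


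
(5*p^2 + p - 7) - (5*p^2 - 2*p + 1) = 3*p - 8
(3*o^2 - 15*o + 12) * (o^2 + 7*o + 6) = 3*o^4 + 6*o^3 - 75*o^2 - 6*o + 72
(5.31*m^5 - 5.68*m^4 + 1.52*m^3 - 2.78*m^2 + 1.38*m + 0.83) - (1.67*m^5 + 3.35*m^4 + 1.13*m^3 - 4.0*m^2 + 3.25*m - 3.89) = 3.64*m^5 - 9.03*m^4 + 0.39*m^3 + 1.22*m^2 - 1.87*m + 4.72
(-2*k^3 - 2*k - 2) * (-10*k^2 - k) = 20*k^5 + 2*k^4 + 20*k^3 + 22*k^2 + 2*k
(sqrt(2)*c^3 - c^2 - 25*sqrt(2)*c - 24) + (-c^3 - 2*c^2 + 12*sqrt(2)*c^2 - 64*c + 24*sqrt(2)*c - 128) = -c^3 + sqrt(2)*c^3 - 3*c^2 + 12*sqrt(2)*c^2 - 64*c - sqrt(2)*c - 152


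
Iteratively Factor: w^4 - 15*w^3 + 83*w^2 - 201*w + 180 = (w - 3)*(w^3 - 12*w^2 + 47*w - 60) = (w - 3)^2*(w^2 - 9*w + 20) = (w - 5)*(w - 3)^2*(w - 4)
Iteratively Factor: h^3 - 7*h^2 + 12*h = (h - 4)*(h^2 - 3*h) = h*(h - 4)*(h - 3)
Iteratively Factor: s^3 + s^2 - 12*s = (s - 3)*(s^2 + 4*s) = s*(s - 3)*(s + 4)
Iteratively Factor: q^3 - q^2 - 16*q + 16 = (q + 4)*(q^2 - 5*q + 4) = (q - 1)*(q + 4)*(q - 4)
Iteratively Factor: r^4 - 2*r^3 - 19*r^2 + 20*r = (r + 4)*(r^3 - 6*r^2 + 5*r) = r*(r + 4)*(r^2 - 6*r + 5) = r*(r - 1)*(r + 4)*(r - 5)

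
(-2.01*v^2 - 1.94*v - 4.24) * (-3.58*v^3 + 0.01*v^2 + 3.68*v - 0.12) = 7.1958*v^5 + 6.9251*v^4 + 7.763*v^3 - 6.9404*v^2 - 15.3704*v + 0.5088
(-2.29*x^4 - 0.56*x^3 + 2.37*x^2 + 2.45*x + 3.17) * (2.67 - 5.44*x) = 12.4576*x^5 - 3.0679*x^4 - 14.388*x^3 - 7.0001*x^2 - 10.7033*x + 8.4639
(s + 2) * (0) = 0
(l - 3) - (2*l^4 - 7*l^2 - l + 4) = -2*l^4 + 7*l^2 + 2*l - 7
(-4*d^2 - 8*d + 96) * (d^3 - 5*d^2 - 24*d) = -4*d^5 + 12*d^4 + 232*d^3 - 288*d^2 - 2304*d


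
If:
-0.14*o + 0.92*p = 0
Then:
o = 6.57142857142857*p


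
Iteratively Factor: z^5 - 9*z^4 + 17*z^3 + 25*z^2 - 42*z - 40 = (z + 1)*(z^4 - 10*z^3 + 27*z^2 - 2*z - 40) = (z - 2)*(z + 1)*(z^3 - 8*z^2 + 11*z + 20) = (z - 5)*(z - 2)*(z + 1)*(z^2 - 3*z - 4) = (z - 5)*(z - 4)*(z - 2)*(z + 1)*(z + 1)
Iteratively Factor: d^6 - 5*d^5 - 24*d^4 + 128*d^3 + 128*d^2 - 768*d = (d - 4)*(d^5 - d^4 - 28*d^3 + 16*d^2 + 192*d) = (d - 4)^2*(d^4 + 3*d^3 - 16*d^2 - 48*d) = (d - 4)^3*(d^3 + 7*d^2 + 12*d) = (d - 4)^3*(d + 3)*(d^2 + 4*d) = d*(d - 4)^3*(d + 3)*(d + 4)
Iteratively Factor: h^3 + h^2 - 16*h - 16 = (h + 1)*(h^2 - 16) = (h + 1)*(h + 4)*(h - 4)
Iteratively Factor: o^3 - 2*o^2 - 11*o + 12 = (o + 3)*(o^2 - 5*o + 4) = (o - 1)*(o + 3)*(o - 4)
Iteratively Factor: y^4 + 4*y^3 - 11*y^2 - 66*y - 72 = (y + 3)*(y^3 + y^2 - 14*y - 24) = (y + 3)^2*(y^2 - 2*y - 8) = (y - 4)*(y + 3)^2*(y + 2)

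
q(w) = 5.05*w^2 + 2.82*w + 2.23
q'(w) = 10.1*w + 2.82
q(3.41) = 70.57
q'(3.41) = 37.26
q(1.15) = 12.15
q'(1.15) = 14.44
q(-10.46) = 525.26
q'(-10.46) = -102.83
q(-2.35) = 23.49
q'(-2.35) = -20.92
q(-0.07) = 2.06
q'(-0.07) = 2.11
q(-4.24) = 81.06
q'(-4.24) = -40.00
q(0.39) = 4.10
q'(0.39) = 6.76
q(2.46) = 39.73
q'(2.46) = 27.67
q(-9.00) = 385.90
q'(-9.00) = -88.08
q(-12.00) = 695.59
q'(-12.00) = -118.38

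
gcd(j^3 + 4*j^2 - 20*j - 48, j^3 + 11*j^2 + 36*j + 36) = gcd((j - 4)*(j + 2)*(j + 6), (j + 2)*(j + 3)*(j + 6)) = j^2 + 8*j + 12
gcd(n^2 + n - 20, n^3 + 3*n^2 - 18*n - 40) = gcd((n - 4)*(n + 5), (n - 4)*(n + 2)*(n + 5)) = n^2 + n - 20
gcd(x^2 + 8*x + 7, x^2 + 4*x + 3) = x + 1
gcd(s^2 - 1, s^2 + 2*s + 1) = s + 1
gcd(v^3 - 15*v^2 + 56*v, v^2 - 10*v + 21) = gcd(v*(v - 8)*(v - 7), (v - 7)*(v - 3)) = v - 7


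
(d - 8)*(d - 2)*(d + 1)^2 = d^4 - 8*d^3 - 3*d^2 + 22*d + 16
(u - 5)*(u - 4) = u^2 - 9*u + 20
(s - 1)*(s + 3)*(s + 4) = s^3 + 6*s^2 + 5*s - 12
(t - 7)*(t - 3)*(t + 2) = t^3 - 8*t^2 + t + 42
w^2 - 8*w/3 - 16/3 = (w - 4)*(w + 4/3)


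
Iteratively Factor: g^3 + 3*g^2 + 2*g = (g + 2)*(g^2 + g) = g*(g + 2)*(g + 1)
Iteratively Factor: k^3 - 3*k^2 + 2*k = (k - 2)*(k^2 - k) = k*(k - 2)*(k - 1)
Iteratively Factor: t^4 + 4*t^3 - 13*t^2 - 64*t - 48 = (t - 4)*(t^3 + 8*t^2 + 19*t + 12) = (t - 4)*(t + 4)*(t^2 + 4*t + 3) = (t - 4)*(t + 1)*(t + 4)*(t + 3)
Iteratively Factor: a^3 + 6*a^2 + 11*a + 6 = (a + 2)*(a^2 + 4*a + 3) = (a + 2)*(a + 3)*(a + 1)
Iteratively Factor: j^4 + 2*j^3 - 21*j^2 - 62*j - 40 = (j + 1)*(j^3 + j^2 - 22*j - 40) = (j + 1)*(j + 4)*(j^2 - 3*j - 10) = (j - 5)*(j + 1)*(j + 4)*(j + 2)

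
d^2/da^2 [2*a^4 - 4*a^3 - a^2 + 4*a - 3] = 24*a^2 - 24*a - 2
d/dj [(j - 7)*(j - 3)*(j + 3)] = 3*j^2 - 14*j - 9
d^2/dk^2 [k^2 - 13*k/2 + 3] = 2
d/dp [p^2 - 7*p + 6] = 2*p - 7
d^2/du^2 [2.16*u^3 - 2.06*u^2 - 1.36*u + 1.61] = 12.96*u - 4.12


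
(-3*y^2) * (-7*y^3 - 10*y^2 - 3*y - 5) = 21*y^5 + 30*y^4 + 9*y^3 + 15*y^2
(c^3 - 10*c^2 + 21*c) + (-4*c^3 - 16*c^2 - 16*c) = -3*c^3 - 26*c^2 + 5*c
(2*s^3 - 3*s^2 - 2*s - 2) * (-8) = -16*s^3 + 24*s^2 + 16*s + 16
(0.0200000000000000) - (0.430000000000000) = -0.410000000000000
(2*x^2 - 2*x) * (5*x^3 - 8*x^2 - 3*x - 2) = 10*x^5 - 26*x^4 + 10*x^3 + 2*x^2 + 4*x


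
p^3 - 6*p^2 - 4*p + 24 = (p - 6)*(p - 2)*(p + 2)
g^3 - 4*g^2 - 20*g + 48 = (g - 6)*(g - 2)*(g + 4)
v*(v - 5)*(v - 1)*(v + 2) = v^4 - 4*v^3 - 7*v^2 + 10*v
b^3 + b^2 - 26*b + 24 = (b - 4)*(b - 1)*(b + 6)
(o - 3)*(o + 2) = o^2 - o - 6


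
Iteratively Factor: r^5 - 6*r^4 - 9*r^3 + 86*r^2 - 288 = (r + 3)*(r^4 - 9*r^3 + 18*r^2 + 32*r - 96) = (r - 3)*(r + 3)*(r^3 - 6*r^2 + 32) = (r - 4)*(r - 3)*(r + 3)*(r^2 - 2*r - 8) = (r - 4)^2*(r - 3)*(r + 3)*(r + 2)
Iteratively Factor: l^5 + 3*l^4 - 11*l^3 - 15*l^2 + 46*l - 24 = (l + 4)*(l^4 - l^3 - 7*l^2 + 13*l - 6) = (l - 1)*(l + 4)*(l^3 - 7*l + 6) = (l - 2)*(l - 1)*(l + 4)*(l^2 + 2*l - 3) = (l - 2)*(l - 1)*(l + 3)*(l + 4)*(l - 1)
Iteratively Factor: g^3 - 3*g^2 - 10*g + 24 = (g + 3)*(g^2 - 6*g + 8) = (g - 2)*(g + 3)*(g - 4)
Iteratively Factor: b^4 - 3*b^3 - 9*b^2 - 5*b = (b + 1)*(b^3 - 4*b^2 - 5*b) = (b - 5)*(b + 1)*(b^2 + b) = b*(b - 5)*(b + 1)*(b + 1)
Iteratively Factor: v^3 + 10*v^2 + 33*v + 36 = (v + 3)*(v^2 + 7*v + 12) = (v + 3)^2*(v + 4)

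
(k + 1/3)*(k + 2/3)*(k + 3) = k^3 + 4*k^2 + 29*k/9 + 2/3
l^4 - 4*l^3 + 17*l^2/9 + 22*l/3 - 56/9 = (l - 7/3)*(l - 2)*(l - 1)*(l + 4/3)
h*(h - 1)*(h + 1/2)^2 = h^4 - 3*h^2/4 - h/4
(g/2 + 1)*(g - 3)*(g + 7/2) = g^3/2 + 5*g^2/4 - 19*g/4 - 21/2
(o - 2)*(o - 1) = o^2 - 3*o + 2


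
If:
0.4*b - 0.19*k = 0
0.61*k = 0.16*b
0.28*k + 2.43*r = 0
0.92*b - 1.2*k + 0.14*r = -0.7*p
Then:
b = 0.00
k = 0.00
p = 0.00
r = 0.00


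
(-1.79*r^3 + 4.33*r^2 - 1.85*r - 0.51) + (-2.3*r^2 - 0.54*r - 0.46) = -1.79*r^3 + 2.03*r^2 - 2.39*r - 0.97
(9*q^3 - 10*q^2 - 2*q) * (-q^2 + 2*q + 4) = -9*q^5 + 28*q^4 + 18*q^3 - 44*q^2 - 8*q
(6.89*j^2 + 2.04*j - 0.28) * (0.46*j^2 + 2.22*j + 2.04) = 3.1694*j^4 + 16.2342*j^3 + 18.4556*j^2 + 3.54*j - 0.5712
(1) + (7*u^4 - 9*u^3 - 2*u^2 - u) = 7*u^4 - 9*u^3 - 2*u^2 - u + 1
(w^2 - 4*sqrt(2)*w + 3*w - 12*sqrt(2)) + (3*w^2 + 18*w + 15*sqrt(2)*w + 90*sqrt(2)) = 4*w^2 + 11*sqrt(2)*w + 21*w + 78*sqrt(2)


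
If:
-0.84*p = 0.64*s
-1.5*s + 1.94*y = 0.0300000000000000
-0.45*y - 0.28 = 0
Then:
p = 0.63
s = -0.82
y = -0.62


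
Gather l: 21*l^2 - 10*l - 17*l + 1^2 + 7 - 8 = 21*l^2 - 27*l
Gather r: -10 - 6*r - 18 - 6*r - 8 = -12*r - 36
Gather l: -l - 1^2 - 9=-l - 10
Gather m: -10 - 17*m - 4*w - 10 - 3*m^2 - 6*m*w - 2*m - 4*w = -3*m^2 + m*(-6*w - 19) - 8*w - 20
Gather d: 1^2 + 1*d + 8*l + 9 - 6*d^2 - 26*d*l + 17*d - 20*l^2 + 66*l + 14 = -6*d^2 + d*(18 - 26*l) - 20*l^2 + 74*l + 24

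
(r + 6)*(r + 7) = r^2 + 13*r + 42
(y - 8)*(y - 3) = y^2 - 11*y + 24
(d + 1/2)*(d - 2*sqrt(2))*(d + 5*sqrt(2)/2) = d^3 + d^2/2 + sqrt(2)*d^2/2 - 10*d + sqrt(2)*d/4 - 5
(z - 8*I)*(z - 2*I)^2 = z^3 - 12*I*z^2 - 36*z + 32*I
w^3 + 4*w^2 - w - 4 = (w - 1)*(w + 1)*(w + 4)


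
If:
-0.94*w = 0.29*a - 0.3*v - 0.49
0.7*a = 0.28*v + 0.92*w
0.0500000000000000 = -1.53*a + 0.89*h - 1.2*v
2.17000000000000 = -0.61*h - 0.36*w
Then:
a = -0.63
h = -3.62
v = -1.92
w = 0.10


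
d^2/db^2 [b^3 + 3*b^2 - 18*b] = 6*b + 6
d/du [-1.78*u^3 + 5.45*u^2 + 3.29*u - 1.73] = -5.34*u^2 + 10.9*u + 3.29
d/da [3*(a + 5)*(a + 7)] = 6*a + 36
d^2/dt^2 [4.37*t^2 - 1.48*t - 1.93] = 8.74000000000000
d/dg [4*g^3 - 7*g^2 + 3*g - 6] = 12*g^2 - 14*g + 3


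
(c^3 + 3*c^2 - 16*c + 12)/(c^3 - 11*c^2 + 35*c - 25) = (c^2 + 4*c - 12)/(c^2 - 10*c + 25)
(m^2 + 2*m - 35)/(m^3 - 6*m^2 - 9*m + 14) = (m^2 + 2*m - 35)/(m^3 - 6*m^2 - 9*m + 14)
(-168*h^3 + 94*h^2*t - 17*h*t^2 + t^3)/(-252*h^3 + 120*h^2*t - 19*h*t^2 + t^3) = (-4*h + t)/(-6*h + t)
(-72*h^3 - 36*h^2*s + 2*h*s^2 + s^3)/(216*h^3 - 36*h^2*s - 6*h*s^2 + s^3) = (2*h + s)/(-6*h + s)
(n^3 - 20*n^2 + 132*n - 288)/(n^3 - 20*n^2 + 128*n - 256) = (n^2 - 12*n + 36)/(n^2 - 12*n + 32)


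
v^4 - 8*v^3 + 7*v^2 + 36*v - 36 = (v - 6)*(v - 3)*(v - 1)*(v + 2)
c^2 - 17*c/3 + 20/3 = (c - 4)*(c - 5/3)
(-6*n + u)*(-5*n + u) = 30*n^2 - 11*n*u + u^2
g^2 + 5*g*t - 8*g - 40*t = (g - 8)*(g + 5*t)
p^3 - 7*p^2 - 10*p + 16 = (p - 8)*(p - 1)*(p + 2)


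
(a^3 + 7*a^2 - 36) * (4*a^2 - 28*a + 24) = 4*a^5 - 172*a^3 + 24*a^2 + 1008*a - 864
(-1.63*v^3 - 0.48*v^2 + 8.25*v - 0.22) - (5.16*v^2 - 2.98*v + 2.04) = -1.63*v^3 - 5.64*v^2 + 11.23*v - 2.26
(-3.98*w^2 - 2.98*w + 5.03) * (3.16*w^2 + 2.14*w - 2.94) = -12.5768*w^4 - 17.934*w^3 + 21.2188*w^2 + 19.5254*w - 14.7882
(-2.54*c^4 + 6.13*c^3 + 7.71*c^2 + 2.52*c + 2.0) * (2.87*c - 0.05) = -7.2898*c^5 + 17.7201*c^4 + 21.8212*c^3 + 6.8469*c^2 + 5.614*c - 0.1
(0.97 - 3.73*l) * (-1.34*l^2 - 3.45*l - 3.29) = 4.9982*l^3 + 11.5687*l^2 + 8.9252*l - 3.1913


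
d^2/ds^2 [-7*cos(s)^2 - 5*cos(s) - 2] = 5*cos(s) + 14*cos(2*s)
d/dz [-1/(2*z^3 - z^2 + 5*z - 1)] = (6*z^2 - 2*z + 5)/(2*z^3 - z^2 + 5*z - 1)^2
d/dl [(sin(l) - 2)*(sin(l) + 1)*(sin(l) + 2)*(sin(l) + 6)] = (4*sin(l)^3 + 21*sin(l)^2 + 4*sin(l) - 28)*cos(l)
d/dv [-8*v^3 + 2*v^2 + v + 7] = -24*v^2 + 4*v + 1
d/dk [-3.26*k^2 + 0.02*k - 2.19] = 0.02 - 6.52*k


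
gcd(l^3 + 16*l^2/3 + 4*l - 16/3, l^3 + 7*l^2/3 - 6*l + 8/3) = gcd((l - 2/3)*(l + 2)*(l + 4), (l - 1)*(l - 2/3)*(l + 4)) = l^2 + 10*l/3 - 8/3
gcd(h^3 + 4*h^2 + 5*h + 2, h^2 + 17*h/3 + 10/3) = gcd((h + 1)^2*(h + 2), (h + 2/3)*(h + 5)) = 1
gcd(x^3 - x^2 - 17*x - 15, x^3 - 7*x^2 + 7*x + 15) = x^2 - 4*x - 5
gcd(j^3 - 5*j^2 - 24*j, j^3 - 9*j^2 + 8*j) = j^2 - 8*j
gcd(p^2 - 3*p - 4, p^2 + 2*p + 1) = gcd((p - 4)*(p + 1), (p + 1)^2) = p + 1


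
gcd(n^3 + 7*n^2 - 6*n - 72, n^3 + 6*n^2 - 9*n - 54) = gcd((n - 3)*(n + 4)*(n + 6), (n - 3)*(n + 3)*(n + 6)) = n^2 + 3*n - 18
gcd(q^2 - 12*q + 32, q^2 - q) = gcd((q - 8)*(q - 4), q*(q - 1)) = 1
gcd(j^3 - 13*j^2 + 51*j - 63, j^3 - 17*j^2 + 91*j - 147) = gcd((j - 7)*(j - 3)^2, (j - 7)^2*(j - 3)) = j^2 - 10*j + 21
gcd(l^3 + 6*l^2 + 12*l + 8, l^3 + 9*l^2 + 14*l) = l + 2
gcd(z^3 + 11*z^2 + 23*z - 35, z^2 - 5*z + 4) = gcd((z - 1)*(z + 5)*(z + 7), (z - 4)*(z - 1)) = z - 1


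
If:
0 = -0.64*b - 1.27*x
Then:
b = -1.984375*x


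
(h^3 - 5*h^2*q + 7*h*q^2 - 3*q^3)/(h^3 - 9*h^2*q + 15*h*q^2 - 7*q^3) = (-h + 3*q)/(-h + 7*q)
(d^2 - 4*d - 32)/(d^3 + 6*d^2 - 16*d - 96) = (d - 8)/(d^2 + 2*d - 24)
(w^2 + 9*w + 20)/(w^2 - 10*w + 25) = (w^2 + 9*w + 20)/(w^2 - 10*w + 25)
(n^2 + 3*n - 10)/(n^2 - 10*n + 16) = (n + 5)/(n - 8)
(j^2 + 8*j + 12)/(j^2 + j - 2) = (j + 6)/(j - 1)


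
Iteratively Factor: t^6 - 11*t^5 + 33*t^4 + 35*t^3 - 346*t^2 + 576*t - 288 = (t - 2)*(t^5 - 9*t^4 + 15*t^3 + 65*t^2 - 216*t + 144) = (t - 2)*(t + 3)*(t^4 - 12*t^3 + 51*t^2 - 88*t + 48) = (t - 2)*(t - 1)*(t + 3)*(t^3 - 11*t^2 + 40*t - 48) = (t - 4)*(t - 2)*(t - 1)*(t + 3)*(t^2 - 7*t + 12) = (t - 4)^2*(t - 2)*(t - 1)*(t + 3)*(t - 3)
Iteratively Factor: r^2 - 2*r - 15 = (r + 3)*(r - 5)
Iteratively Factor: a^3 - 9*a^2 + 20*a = (a - 5)*(a^2 - 4*a) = a*(a - 5)*(a - 4)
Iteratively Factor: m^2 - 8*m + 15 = (m - 3)*(m - 5)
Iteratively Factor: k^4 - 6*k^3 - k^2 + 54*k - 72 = (k - 4)*(k^3 - 2*k^2 - 9*k + 18) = (k - 4)*(k - 2)*(k^2 - 9) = (k - 4)*(k - 3)*(k - 2)*(k + 3)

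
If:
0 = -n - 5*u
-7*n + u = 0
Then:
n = 0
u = 0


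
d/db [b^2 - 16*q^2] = 2*b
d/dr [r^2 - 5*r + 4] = 2*r - 5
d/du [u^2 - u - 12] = 2*u - 1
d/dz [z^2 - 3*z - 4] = 2*z - 3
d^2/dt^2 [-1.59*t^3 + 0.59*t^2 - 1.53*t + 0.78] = 1.18 - 9.54*t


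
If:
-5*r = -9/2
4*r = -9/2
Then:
No Solution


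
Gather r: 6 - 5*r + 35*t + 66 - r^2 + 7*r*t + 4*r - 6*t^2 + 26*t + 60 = -r^2 + r*(7*t - 1) - 6*t^2 + 61*t + 132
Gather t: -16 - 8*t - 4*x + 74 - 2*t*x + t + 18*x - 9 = t*(-2*x - 7) + 14*x + 49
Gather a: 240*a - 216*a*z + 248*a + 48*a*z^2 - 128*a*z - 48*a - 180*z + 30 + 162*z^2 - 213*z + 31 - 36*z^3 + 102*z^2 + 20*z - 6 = a*(48*z^2 - 344*z + 440) - 36*z^3 + 264*z^2 - 373*z + 55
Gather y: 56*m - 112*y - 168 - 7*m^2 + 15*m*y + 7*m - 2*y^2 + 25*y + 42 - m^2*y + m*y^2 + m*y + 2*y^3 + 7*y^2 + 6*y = -7*m^2 + 63*m + 2*y^3 + y^2*(m + 5) + y*(-m^2 + 16*m - 81) - 126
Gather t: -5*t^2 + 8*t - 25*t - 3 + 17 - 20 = -5*t^2 - 17*t - 6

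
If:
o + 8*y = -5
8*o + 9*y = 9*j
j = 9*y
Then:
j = -45/17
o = -45/17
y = -5/17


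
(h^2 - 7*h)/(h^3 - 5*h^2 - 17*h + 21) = h/(h^2 + 2*h - 3)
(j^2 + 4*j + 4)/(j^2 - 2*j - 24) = (j^2 + 4*j + 4)/(j^2 - 2*j - 24)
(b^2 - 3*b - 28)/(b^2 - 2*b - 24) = (b - 7)/(b - 6)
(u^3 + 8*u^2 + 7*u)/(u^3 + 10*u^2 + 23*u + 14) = u/(u + 2)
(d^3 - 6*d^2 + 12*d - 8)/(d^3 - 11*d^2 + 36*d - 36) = (d^2 - 4*d + 4)/(d^2 - 9*d + 18)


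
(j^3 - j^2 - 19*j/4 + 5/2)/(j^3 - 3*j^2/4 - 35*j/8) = 2*(2*j^2 + 3*j - 2)/(j*(4*j + 7))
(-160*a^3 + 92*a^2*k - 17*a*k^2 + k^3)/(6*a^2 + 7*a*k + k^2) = (-160*a^3 + 92*a^2*k - 17*a*k^2 + k^3)/(6*a^2 + 7*a*k + k^2)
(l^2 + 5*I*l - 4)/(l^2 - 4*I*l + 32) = (l + I)/(l - 8*I)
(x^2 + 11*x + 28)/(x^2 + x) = (x^2 + 11*x + 28)/(x*(x + 1))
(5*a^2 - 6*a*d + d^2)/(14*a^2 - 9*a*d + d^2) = (5*a^2 - 6*a*d + d^2)/(14*a^2 - 9*a*d + d^2)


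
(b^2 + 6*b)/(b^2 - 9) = b*(b + 6)/(b^2 - 9)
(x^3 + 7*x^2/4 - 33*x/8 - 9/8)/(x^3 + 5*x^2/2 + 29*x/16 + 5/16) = 2*(2*x^2 + 3*x - 9)/(4*x^2 + 9*x + 5)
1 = 1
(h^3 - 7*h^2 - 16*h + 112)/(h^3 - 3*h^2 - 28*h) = (h - 4)/h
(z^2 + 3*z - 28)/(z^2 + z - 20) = (z + 7)/(z + 5)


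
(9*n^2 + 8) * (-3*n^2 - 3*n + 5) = -27*n^4 - 27*n^3 + 21*n^2 - 24*n + 40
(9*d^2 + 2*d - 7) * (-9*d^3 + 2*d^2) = -81*d^5 + 67*d^3 - 14*d^2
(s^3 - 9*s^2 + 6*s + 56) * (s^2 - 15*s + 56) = s^5 - 24*s^4 + 197*s^3 - 538*s^2 - 504*s + 3136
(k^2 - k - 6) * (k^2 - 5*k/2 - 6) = k^4 - 7*k^3/2 - 19*k^2/2 + 21*k + 36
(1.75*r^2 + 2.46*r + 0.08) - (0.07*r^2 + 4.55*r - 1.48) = 1.68*r^2 - 2.09*r + 1.56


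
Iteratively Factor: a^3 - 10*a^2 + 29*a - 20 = (a - 5)*(a^2 - 5*a + 4) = (a - 5)*(a - 1)*(a - 4)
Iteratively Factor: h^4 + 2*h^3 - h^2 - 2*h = (h + 2)*(h^3 - h) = h*(h + 2)*(h^2 - 1) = h*(h - 1)*(h + 2)*(h + 1)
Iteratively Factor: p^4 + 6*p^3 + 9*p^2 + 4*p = (p)*(p^3 + 6*p^2 + 9*p + 4) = p*(p + 1)*(p^2 + 5*p + 4) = p*(p + 1)*(p + 4)*(p + 1)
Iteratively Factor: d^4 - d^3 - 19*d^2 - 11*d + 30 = (d - 5)*(d^3 + 4*d^2 + d - 6) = (d - 5)*(d + 2)*(d^2 + 2*d - 3) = (d - 5)*(d - 1)*(d + 2)*(d + 3)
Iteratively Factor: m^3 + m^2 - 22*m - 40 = (m + 2)*(m^2 - m - 20) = (m - 5)*(m + 2)*(m + 4)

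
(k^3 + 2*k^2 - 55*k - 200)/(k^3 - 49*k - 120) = (k + 5)/(k + 3)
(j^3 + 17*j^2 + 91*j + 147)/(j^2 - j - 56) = (j^2 + 10*j + 21)/(j - 8)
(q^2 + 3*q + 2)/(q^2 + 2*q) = (q + 1)/q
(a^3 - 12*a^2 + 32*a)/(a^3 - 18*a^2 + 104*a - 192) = a/(a - 6)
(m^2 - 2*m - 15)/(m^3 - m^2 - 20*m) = (m + 3)/(m*(m + 4))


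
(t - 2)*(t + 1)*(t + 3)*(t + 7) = t^4 + 9*t^3 + 9*t^2 - 41*t - 42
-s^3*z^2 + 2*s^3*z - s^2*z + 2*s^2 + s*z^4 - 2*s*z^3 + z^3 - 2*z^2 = (-s + z)*(s + z)*(z - 2)*(s*z + 1)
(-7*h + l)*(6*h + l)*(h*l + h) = -42*h^3*l - 42*h^3 - h^2*l^2 - h^2*l + h*l^3 + h*l^2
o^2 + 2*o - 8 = (o - 2)*(o + 4)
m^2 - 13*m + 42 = (m - 7)*(m - 6)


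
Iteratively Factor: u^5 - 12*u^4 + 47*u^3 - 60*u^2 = (u - 5)*(u^4 - 7*u^3 + 12*u^2) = (u - 5)*(u - 4)*(u^3 - 3*u^2) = (u - 5)*(u - 4)*(u - 3)*(u^2) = u*(u - 5)*(u - 4)*(u - 3)*(u)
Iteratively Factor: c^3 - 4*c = (c)*(c^2 - 4) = c*(c + 2)*(c - 2)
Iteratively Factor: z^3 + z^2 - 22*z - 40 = (z - 5)*(z^2 + 6*z + 8) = (z - 5)*(z + 2)*(z + 4)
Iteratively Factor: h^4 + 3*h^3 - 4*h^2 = (h - 1)*(h^3 + 4*h^2) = h*(h - 1)*(h^2 + 4*h) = h*(h - 1)*(h + 4)*(h)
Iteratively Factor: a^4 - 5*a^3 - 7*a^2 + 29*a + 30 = (a + 1)*(a^3 - 6*a^2 - a + 30) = (a - 3)*(a + 1)*(a^2 - 3*a - 10) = (a - 3)*(a + 1)*(a + 2)*(a - 5)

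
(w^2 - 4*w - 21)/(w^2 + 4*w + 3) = (w - 7)/(w + 1)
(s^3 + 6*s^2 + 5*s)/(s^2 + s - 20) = s*(s + 1)/(s - 4)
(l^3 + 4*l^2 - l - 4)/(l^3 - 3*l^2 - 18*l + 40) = (l^2 - 1)/(l^2 - 7*l + 10)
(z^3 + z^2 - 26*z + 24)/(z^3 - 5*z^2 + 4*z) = (z + 6)/z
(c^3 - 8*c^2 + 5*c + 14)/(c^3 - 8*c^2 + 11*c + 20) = (c^2 - 9*c + 14)/(c^2 - 9*c + 20)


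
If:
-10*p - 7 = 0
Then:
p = -7/10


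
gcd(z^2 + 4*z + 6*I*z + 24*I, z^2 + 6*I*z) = z + 6*I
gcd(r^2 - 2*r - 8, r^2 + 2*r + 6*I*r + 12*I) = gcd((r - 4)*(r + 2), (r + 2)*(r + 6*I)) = r + 2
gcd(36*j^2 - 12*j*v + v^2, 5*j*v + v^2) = 1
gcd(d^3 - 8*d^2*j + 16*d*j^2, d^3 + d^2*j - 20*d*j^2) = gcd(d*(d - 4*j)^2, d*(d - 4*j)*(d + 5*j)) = d^2 - 4*d*j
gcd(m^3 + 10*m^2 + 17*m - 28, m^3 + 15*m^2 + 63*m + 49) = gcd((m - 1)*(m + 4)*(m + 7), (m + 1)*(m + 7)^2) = m + 7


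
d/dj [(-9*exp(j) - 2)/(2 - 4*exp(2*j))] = (-18*exp(2*j) - 8*exp(j) - 9)*exp(j)/(2*(4*exp(4*j) - 4*exp(2*j) + 1))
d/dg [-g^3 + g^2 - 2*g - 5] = -3*g^2 + 2*g - 2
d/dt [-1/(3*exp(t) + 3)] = 1/(12*cosh(t/2)^2)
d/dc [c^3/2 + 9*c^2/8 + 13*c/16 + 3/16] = 3*c^2/2 + 9*c/4 + 13/16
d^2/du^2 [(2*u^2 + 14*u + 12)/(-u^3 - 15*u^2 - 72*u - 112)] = 4*(-u^4 - 13*u^3 - 15*u^2 + 401*u + 1430)/(u^7 + 37*u^6 + 579*u^5 + 4967*u^4 + 25232*u^3 + 75936*u^2 + 125440*u + 87808)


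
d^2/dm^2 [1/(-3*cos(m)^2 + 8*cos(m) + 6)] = 2*(-18*sin(m)^4 + 77*sin(m)^2 - 21*cos(m) + 9*cos(3*m) + 23)/(3*sin(m)^2 + 8*cos(m) + 3)^3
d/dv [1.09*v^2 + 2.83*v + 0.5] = 2.18*v + 2.83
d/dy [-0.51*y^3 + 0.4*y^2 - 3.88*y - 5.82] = -1.53*y^2 + 0.8*y - 3.88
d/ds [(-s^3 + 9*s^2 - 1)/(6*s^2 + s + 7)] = (3*s*(6 - s)*(6*s^2 + s + 7) + (12*s + 1)*(s^3 - 9*s^2 + 1))/(6*s^2 + s + 7)^2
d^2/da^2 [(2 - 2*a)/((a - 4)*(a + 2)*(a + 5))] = 12*(-a^5 - a^4 - a^3 - 89*a^2 - 134*a + 388)/(a^9 + 9*a^8 - 27*a^7 - 417*a^6 - 234*a^5 + 6156*a^4 + 11928*a^3 - 24480*a^2 - 86400*a - 64000)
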